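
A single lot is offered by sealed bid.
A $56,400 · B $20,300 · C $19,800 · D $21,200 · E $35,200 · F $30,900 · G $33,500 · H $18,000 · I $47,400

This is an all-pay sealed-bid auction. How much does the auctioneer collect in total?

Total revenue: $282,700

Rule: the highest bidder wins the item, but every bidder pays their own bid.
Sorting bids: 56,400 (A) > 47,400 (I) > 35,200 (E) > 33,500 (G) > 30,900 (F) > 21,200 (D) > …
A wins with the top bid; all bids are sunk regardless.
Every bidder forfeits their bid regardless of winning.
Revenue = 56,400 + 20,300 + 19,800 + 21,200 + 35,200 + 30,900 + 33,500 + 18,000 + 47,400 = $282,700.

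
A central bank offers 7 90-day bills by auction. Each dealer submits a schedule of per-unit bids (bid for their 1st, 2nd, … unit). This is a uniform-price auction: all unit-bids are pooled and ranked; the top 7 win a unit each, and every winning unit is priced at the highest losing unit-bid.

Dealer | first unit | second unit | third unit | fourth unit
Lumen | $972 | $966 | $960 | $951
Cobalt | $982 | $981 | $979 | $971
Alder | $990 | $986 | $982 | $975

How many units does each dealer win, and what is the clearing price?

Pooled unit-bids ranked (top 7): 990 (Alder-1), 986 (Alder-2), 982 (Cobalt-1), 982 (Alder-3), 981 (Cobalt-2), 979 (Cobalt-3), 975 (Alder-4)
First bid not allocated: $972.
Allocation: Alder 4, Cobalt 3.

Alder 4, Cobalt 3; clearing price $972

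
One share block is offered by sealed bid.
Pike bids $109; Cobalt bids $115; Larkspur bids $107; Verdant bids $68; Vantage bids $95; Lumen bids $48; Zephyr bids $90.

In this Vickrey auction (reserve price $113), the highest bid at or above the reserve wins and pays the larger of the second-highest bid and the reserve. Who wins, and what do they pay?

Vickrey auction (reserve price $113): the highest bid at or above the reserve wins and pays the larger of the second-highest bid and the reserve.
Sorting bids: 115 (Cobalt) > 109 (Pike) > 107 (Larkspur) > 95 (Vantage) > 90 (Zephyr) > 68 (Verdant) > …
Highest eligible bid: Cobalt at $115.
max(second-highest $109, reserve $113) = $113.

Cobalt pays $113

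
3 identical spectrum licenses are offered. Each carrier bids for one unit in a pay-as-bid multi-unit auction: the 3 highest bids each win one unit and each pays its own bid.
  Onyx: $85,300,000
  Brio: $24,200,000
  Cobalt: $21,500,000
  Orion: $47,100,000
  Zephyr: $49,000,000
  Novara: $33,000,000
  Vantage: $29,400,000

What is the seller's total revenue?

Total revenue: $181,400,000

Sorting: 85,300,000 (Onyx), 49,000,000 (Zephyr), 47,100,000 (Orion), 33,000,000 (Novara), 29,400,000 (Vantage), …
The 3 highest are Onyx, Zephyr, Orion.
Total revenue = 85,300,000 + 49,000,000 + 47,100,000 = $181,400,000.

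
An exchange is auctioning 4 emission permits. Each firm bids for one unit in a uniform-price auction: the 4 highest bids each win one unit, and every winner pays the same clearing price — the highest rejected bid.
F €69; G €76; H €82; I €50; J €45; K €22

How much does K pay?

Bids ranked high→low: 82 (H), 76 (G), 69 (F), 50 (I), 45 (J), 22 (K)
The 4 highest are H, G, F, I.
Highest unsuccessful bid: €45 → clearing price.
K does not win → pays €0.

K pays €0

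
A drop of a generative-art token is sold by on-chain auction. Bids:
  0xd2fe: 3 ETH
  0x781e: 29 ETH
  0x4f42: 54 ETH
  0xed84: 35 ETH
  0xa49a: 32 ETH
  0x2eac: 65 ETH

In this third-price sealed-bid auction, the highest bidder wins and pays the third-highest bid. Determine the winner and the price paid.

Sorting bids: 65 (0x2eac) > 54 (0x4f42) > 35 (0xed84) > 32 (0xa49a) > 29 (0x781e) > 3 (0xd2fe)
0x2eac wins; payment is bid #3 in the ranking = 35 ETH.

0x2eac pays 35 ETH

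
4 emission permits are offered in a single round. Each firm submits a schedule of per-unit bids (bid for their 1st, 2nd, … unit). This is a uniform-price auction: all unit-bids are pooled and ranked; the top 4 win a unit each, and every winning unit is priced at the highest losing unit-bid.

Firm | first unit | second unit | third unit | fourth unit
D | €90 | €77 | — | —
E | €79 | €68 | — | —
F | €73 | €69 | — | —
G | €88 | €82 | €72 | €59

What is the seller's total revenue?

Pooled unit-bids ranked (top 4): 90 (D-1), 88 (G-1), 82 (G-2), 79 (E-1)
The (k+1)-th unit-bid is €77.
Allocation: D 1, E 1, G 2. Every unit priced at €77.
Revenue = 4 × 77 = €308.

Total revenue: €308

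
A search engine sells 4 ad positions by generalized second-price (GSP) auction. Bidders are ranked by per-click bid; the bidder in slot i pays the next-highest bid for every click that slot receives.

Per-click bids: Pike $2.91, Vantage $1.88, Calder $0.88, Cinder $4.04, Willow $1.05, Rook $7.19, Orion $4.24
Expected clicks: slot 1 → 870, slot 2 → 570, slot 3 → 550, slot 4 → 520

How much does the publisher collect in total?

Sorting advertisers: $7.19 (Rook) > $4.24 (Orion) > $4.04 (Cinder) > $2.91 (Pike) > $1.88 (Vantage) > …
Slot 1: Rook pays $4.24 × 870 = $3688.80
Slot 2: Orion pays $4.04 × 570 = $2302.80
Slot 3: Cinder pays $2.91 × 550 = $1600.50
Slot 4: Pike pays $1.88 × 520 = $977.60
Total = $8569.70

Total revenue: $8569.70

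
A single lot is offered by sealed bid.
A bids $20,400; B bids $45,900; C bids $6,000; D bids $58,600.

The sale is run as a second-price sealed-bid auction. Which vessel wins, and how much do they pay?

D pays $45,900

Second-price sealed-bid auction: the highest bidder wins and pays the second-highest bid.
Sorting bids: 58,600 (D) > 45,900 (B) > 20,400 (A) > 6,000 (C)
D is highest; pays the second-highest bid, $45,900.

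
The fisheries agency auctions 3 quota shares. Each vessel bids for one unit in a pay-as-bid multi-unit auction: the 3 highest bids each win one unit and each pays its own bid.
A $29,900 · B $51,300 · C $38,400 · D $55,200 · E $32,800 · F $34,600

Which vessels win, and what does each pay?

Bids ranked high→low: 55,200 (D), 51,300 (B), 38,400 (C), 34,600 (F), 32,800 (E), …
Winners (3 units): D, B, C.
Each winner pays its own bid: D $55,200, B $51,300, C $38,400.

D $55,200, B $51,300, C $38,400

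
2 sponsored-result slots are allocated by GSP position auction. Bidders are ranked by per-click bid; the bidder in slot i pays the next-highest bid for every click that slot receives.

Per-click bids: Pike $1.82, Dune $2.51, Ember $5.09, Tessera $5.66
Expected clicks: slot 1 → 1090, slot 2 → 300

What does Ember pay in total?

Ember pays $753.00

Ranked by bid: $5.66 (Tessera) > $5.09 (Ember) > $2.51 (Dune) > …
Ember holds slot 2 → pays next bid $2.51 × 300 clicks = $753.00.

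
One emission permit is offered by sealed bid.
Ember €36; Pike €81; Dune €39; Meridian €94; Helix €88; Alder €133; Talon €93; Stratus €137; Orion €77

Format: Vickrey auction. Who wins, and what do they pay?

Stratus pays €133

Vickrey auction: the highest bidder wins and pays the second-highest bid.
Bids ranked: 137 (Stratus) > 133 (Alder) > 94 (Meridian) > 93 (Talon) > 88 (Helix) > 81 (Pike) > …
Stratus is highest; pays the second-highest bid, €133.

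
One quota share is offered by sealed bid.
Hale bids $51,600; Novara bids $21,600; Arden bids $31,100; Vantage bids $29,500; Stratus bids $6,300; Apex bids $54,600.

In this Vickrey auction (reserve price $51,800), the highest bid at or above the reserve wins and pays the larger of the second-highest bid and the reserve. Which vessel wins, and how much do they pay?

Apex pays $51,800

Bids in order: 54,600 (Apex) > 51,600 (Hale) > 31,100 (Arden) > 29,500 (Vantage) > 21,600 (Novara) > 6,300 (Stratus)
Highest eligible bid: Apex at $54,600.
Second-highest bid $51,600 is below the reserve $51,800, so the reserve binds → payment $51,800.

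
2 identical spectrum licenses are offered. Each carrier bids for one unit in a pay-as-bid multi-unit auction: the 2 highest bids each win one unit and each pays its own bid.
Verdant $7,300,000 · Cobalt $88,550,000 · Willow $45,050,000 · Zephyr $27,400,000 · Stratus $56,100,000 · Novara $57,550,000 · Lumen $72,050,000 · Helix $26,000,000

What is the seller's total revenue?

Total revenue: $160,600,000

Bids ranked high→low: 88,550,000 (Cobalt), 72,050,000 (Lumen), 57,550,000 (Novara), 56,100,000 (Stratus), …
Top 2: Cobalt, Lumen.
Total revenue = 88,550,000 + 72,050,000 = $160,600,000.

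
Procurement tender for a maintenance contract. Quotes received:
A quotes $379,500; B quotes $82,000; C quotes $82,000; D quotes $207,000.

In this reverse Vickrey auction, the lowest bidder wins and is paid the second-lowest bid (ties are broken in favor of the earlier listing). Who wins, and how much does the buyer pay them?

Sorting bids: 82,000 (B) < 82,000 (C) < 207,000 (D) < 379,500 (A)
B and C tie at $82,000; tie-break gives it to B.
Second-price: B is paid C's bid of $82,000.

B is paid $82,000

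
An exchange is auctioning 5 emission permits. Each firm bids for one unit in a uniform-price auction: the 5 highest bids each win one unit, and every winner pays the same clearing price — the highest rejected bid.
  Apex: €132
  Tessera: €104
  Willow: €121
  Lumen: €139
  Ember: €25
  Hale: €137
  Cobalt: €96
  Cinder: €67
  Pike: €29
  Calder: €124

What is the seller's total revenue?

Total revenue: €520

Bids ranked high→low: 139 (Lumen), 137 (Hale), 132 (Apex), 124 (Calder), 121 (Willow), 104 (Tessera), 96 (Cobalt), …
The 5 highest are Lumen, Hale, Apex, Calder, Willow.
Clearing price = highest rejected bid = €104.
Total revenue = 5 × €104 = €520.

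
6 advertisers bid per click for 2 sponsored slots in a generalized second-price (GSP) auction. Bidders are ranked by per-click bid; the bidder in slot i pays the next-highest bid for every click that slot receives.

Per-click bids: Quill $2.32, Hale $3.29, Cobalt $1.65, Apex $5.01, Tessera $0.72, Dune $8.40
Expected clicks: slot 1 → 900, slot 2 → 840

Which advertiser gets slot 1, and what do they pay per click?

Ranked by bid: $8.40 (Dune) > $5.01 (Apex) > $3.29 (Hale) > …
Slot 1 goes to the first-ranked bidder, Dune, who pays the next bid down: $5.01/click.

Dune; $5.01 per click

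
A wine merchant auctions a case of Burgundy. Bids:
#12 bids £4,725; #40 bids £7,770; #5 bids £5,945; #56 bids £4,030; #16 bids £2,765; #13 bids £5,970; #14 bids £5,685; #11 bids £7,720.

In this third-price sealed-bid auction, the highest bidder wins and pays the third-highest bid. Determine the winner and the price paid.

#40 pays £5,970

Third-price sealed-bid auction: the highest bidder wins and pays the third-highest bid.
Bids in order: 7,770 (#40) > 7,720 (#11) > 5,970 (#13) > 5,945 (#5) > 5,685 (#14) > 4,725 (#12) > …
#40 wins; payment is bid #3 in the ranking = £5,970.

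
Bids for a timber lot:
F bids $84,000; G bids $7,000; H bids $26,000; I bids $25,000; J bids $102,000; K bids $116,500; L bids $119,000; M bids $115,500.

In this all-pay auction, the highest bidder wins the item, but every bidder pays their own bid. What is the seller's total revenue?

Total revenue: $595,000

Bids in order: 119,000 (L) > 116,500 (K) > 115,500 (M) > 102,000 (J) > 84,000 (F) > 26,000 (H) > …
Every bidder forfeits their bid regardless of winning.
Revenue = 84,000 + 7,000 + 26,000 + 25,000 + 102,000 + 116,500 + 119,000 + 115,500 = $595,000.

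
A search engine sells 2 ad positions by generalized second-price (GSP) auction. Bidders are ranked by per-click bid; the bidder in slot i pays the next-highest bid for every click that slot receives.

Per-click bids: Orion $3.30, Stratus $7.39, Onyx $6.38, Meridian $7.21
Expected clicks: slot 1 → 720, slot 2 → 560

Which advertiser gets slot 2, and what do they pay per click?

Meridian; $6.38 per click

Sorting advertisers: $7.39 (Stratus) > $7.21 (Meridian) > $6.38 (Onyx) > …
Slot 2 goes to the second-ranked bidder, Meridian, who pays the next bid down: $6.38/click.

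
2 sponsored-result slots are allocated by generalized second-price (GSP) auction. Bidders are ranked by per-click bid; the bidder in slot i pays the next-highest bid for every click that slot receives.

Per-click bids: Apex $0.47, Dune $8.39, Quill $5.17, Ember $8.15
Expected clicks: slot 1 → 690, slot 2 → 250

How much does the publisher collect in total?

Total revenue: $6916.00

Per-click bids in order: $8.39 (Dune) > $8.15 (Ember) > $5.17 (Quill) > …
Slot 1: Dune pays $8.15 × 690 = $5623.50
Slot 2: Ember pays $5.17 × 250 = $1292.50
Total = $6916.00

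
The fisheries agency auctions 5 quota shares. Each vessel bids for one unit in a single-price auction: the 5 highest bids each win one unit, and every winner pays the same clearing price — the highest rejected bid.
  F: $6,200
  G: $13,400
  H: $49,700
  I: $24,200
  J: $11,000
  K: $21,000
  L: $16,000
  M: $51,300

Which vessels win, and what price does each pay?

M, H, I, K, L; each pays $13,400

Ordering the bids: 51,300 (M), 49,700 (H), 24,200 (I), 21,000 (K), 16,000 (L), 13,400 (G), 11,000 (J), …
Top 5: M, H, I, K, L.
Clearing price = highest rejected bid = $13,400.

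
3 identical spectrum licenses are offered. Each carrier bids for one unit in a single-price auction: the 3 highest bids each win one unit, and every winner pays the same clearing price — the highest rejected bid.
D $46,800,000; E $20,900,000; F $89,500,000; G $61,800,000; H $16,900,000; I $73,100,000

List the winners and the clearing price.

Sorting: 89,500,000 (F), 73,100,000 (I), 61,800,000 (G), 46,800,000 (D), 20,900,000 (E), …
Top 3: F, I, G.
Highest unsuccessful bid: $46,800,000 → clearing price.

F, I, G; each pays $46,800,000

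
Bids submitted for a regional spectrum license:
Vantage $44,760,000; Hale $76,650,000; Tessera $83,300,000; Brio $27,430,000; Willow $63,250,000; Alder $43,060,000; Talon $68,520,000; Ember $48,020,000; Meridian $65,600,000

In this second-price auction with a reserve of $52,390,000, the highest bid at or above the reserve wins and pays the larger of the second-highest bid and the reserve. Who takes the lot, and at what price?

Second-price auction with a reserve of $52,390,000: the highest bid at or above the reserve wins and pays the larger of the second-highest bid and the reserve.
Bids in order: 83,300,000 (Tessera) > 76,650,000 (Hale) > 68,520,000 (Talon) > 65,600,000 (Meridian) > 63,250,000 (Willow) > 48,020,000 (Ember) > …
Highest eligible bid: Tessera at $83,300,000.
Second-highest bid $76,650,000 exceeds the reserve $52,390,000 → payment $76,650,000.

Tessera pays $76,650,000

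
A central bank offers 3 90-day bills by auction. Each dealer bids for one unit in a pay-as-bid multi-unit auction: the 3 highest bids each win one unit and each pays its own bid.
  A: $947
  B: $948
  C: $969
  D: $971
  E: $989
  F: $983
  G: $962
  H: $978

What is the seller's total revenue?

Total revenue: $2,950

Bids ranked high→low: 989 (E), 983 (F), 978 (H), 971 (D), 969 (C), …
Top 3: E, F, H.
Total revenue = 989 + 983 + 978 = $2,950.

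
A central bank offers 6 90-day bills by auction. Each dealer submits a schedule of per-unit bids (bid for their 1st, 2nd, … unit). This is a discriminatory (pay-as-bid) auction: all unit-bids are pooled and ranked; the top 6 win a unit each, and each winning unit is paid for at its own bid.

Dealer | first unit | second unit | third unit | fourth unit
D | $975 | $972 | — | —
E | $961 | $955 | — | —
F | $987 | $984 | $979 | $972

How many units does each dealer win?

D 2, F 4

All unit-bids, highest first — top 6: 987 (F-1), 984 (F-2), 979 (F-3), 975 (D-1), 972 (D-2), 972 (F-4)
Next rejected bid: $961 (not a price — pay-as-bid).
Allocation: D 2, F 4.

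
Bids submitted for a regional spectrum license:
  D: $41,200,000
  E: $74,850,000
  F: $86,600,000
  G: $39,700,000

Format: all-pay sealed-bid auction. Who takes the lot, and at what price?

All-pay sealed-bid auction: the highest bidder wins the item, but every bidder pays their own bid.
Bids ranked: 86,600,000 (F) > 74,850,000 (E) > 41,200,000 (D) > 39,700,000 (G)
F is highest and takes the item; every bidder forfeits their bid.

F pays $86,600,000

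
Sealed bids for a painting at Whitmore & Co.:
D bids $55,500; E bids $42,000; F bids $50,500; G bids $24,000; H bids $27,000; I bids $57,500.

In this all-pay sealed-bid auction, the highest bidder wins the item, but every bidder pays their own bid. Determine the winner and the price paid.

Sorting bids: 57,500 (I) > 55,500 (D) > 50,500 (F) > 42,000 (E) > 27,000 (H) > 24,000 (G)
I is highest and takes the item; every bidder forfeits their bid.

I pays $57,500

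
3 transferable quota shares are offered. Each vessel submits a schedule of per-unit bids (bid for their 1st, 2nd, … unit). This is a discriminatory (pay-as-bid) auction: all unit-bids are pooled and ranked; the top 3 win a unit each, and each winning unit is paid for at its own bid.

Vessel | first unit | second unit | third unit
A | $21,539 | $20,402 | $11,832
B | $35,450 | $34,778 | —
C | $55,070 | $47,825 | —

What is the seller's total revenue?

All unit-bids, highest first — top 3: 55,070 (C-1), 47,825 (C-2), 35,450 (B-1)
Next rejected bid: $34,778 (not a price — pay-as-bid).
Each winning unit pays its own bid.
Revenue = 55,070 + 47,825 + 35,450 = $138,345.

Total revenue: $138,345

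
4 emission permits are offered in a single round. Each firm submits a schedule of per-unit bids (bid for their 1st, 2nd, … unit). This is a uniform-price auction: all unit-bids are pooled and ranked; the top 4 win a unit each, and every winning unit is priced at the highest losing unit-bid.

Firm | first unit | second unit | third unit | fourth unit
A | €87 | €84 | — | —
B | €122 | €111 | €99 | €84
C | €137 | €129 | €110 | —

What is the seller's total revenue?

Merging the schedules and taking the best 4: 137 (C-1), 129 (C-2), 122 (B-1), 111 (B-2)
First bid not allocated: €110.
Allocation: B 2, C 2. Every unit priced at €110.
Revenue = 4 × 110 = €440.

Total revenue: €440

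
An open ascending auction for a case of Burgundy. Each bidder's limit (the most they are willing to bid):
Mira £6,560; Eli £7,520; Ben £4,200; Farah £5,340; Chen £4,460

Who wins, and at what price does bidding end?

Eli wins at £6,560

Limits ranked: 7,520 (Eli) > 6,560 (Mira) > 5,340 (Farah) > 4,460 (Chen) > 4,200 (Ben)
Bidding ends when Mira exits at £6,560; Eli takes it.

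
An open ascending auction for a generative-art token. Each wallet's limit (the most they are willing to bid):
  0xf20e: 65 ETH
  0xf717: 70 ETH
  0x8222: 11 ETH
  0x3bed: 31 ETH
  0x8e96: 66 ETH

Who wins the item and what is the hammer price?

0xf717 wins at 66 ETH

Open ascending-bid auction: the price rises until one bidder remains; the winner pays the price at which the last rival dropped out.
Sorting limits: 70 (0xf717) > 66 (0x8e96) > 65 (0xf20e) > 31 (0x3bed) > 11 (0x8222)
0x8e96 is the last rival to drop out, at 66 ETH; 0xf717 remains and wins at that price.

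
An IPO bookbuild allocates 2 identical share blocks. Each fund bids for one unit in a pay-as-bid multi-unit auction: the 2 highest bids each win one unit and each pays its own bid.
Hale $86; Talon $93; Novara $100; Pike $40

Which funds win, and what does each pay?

Novara $100, Talon $93

Ordering the bids: 100 (Novara), 93 (Talon), 86 (Hale), 40 (Pike)
Winners (2 units): Novara, Talon.
Each winner pays its own bid: Novara $100, Talon $93.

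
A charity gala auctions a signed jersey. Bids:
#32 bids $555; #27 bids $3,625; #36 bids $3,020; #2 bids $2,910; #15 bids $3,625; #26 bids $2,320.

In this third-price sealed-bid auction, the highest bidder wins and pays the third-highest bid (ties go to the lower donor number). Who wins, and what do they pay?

Sorting bids: 3,625 (#15) > 3,625 (#27) > 3,020 (#36) > 2,910 (#2) > 2,320 (#26) > 555 (#32)
#15 and #27 tie at $3,625; tie-break gives it to #15.
#15 wins; payment is bid #3 in the ranking = $3,020.

#15 pays $3,020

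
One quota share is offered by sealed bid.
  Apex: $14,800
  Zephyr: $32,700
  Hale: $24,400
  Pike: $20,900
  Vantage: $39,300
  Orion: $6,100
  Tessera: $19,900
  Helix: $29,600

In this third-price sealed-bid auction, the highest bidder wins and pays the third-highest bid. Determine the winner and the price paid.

Bids ranked: 39,300 (Vantage) > 32,700 (Zephyr) > 29,600 (Helix) > 24,400 (Hale) > 20,900 (Pike) > 19,900 (Tessera) > …
Vantage wins; payment is bid #3 in the ranking = $29,600.

Vantage pays $29,600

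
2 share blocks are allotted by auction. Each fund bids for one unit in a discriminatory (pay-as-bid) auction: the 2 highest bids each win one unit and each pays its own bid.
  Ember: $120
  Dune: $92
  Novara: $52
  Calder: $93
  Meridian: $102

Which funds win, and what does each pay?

Ordering the bids: 120 (Ember), 102 (Meridian), 93 (Calder), 92 (Dune), …
Winners (2 units): Ember, Meridian.
Each winner pays its own bid: Ember $120, Meridian $102.

Ember $120, Meridian $102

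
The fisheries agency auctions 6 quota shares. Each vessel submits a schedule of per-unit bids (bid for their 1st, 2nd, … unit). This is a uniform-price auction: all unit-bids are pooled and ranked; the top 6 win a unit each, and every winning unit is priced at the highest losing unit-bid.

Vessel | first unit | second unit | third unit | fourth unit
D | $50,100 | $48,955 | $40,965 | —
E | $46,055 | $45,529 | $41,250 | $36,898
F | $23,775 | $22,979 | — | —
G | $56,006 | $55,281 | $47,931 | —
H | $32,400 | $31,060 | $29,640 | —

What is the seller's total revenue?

Total revenue: $273,174

All unit-bids, highest first — top 6: 56,006 (G-1), 55,281 (G-2), 50,100 (D-1), 48,955 (D-2), 47,931 (G-3), 46,055 (E-1)
Highest rejected unit-bid = $45,529.
Allocation: D 2, E 1, G 3. Every unit priced at $45,529.
Revenue = 6 × 45,529 = $273,174.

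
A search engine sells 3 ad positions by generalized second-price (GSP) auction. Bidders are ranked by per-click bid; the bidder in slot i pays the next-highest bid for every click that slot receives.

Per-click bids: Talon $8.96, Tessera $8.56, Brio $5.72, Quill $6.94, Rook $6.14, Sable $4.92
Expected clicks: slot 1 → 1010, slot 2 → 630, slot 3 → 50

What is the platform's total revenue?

Total revenue: $13324.80

Per-click bids in order: $8.96 (Talon) > $8.56 (Tessera) > $6.94 (Quill) > $6.14 (Rook) > …
Slot 1: Talon pays $8.56 × 1010 = $8645.60
Slot 2: Tessera pays $6.94 × 630 = $4372.20
Slot 3: Quill pays $6.14 × 50 = $307.00
Total = $13324.80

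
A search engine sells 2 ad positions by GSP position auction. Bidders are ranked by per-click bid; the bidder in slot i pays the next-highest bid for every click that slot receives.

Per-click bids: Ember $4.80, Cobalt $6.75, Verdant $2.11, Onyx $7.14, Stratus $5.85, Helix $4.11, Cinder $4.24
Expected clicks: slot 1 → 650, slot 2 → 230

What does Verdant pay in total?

Verdant pays $0.00

Per-click bids in order: $7.14 (Onyx) > $6.75 (Cobalt) > $5.85 (Stratus) > …
Verdant ranks below slot 2 → no slot, pays nothing.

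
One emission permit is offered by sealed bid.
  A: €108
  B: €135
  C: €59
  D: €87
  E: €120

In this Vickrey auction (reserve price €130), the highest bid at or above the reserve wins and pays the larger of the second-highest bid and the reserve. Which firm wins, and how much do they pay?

Sorting bids: 135 (B) > 120 (E) > 108 (A) > 87 (D) > 59 (C)
B has the top bid at or above the reserve (€135).
max(second-highest €120, reserve €130) = €130.

B pays €130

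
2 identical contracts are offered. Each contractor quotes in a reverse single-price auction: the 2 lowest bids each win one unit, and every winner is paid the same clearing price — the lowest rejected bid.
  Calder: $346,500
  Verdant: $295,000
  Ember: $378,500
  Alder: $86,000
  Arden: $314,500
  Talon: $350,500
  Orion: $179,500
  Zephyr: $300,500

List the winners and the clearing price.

Sorting: 86,000 (Alder), 179,500 (Orion), 295,000 (Verdant), 300,500 (Zephyr), …
Lowest 2: Alder, Orion.
Lowest unsuccessful bid: $295,000 → clearing price.

Alder, Orion; each is paid $295,000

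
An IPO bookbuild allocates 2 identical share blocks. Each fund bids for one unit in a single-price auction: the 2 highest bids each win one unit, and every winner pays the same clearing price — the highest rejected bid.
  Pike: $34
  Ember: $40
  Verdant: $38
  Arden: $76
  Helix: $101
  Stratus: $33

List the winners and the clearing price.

Ordering the bids: 101 (Helix), 76 (Arden), 40 (Ember), 38 (Verdant), …
Top 2: Helix, Arden.
Highest unsuccessful bid: $40 → clearing price.

Helix, Arden; each pays $40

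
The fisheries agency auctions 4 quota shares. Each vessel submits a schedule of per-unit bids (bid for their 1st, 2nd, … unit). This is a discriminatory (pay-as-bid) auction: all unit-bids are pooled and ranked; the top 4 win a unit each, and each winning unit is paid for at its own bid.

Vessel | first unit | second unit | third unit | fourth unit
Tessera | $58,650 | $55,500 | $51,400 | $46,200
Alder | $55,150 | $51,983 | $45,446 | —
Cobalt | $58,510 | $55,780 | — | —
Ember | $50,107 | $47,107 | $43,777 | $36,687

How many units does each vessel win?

Cobalt 2, Tessera 2

Pooled unit-bids ranked (top 4): 58,650 (Tessera-1), 58,510 (Cobalt-1), 55,780 (Cobalt-2), 55,500 (Tessera-2)
Next rejected bid: $55,150 (not a price — pay-as-bid).
Allocation: Cobalt 2, Tessera 2.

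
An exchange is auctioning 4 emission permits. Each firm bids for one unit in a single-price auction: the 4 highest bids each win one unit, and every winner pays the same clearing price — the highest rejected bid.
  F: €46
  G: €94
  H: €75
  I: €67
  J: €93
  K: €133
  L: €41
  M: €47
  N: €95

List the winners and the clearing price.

Ordering the bids: 133 (K), 95 (N), 94 (G), 93 (J), 75 (H), 67 (I), …
Top 4: K, N, G, J.
Clearing price = highest rejected bid = €75.

K, N, G, J; each pays €75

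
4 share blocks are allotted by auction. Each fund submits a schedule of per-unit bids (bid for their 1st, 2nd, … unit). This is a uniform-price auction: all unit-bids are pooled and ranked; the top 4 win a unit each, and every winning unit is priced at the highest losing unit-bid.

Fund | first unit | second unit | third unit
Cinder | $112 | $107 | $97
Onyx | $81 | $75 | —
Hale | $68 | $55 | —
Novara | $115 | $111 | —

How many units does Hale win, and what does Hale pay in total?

Merging the schedules and taking the best 4: 115 (Novara-1), 112 (Cinder-1), 111 (Novara-2), 107 (Cinder-2)
Highest rejected unit-bid = $97.
Hale wins 0 unit(s) at $97 each.

Hale: 0 units, pays $0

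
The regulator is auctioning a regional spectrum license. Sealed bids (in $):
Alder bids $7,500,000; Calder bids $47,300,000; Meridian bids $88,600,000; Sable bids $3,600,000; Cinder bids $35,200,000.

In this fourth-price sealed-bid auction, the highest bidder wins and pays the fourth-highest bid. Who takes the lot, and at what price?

Rule: the highest bidder wins and pays the fourth-highest bid.
Sorting bids: 88,600,000 (Meridian) > 47,300,000 (Calder) > 35,200,000 (Cinder) > 7,500,000 (Alder) > 3,600,000 (Sable)
Meridian is highest; pays the fourth-highest bid, $7,500,000.

Meridian pays $7,500,000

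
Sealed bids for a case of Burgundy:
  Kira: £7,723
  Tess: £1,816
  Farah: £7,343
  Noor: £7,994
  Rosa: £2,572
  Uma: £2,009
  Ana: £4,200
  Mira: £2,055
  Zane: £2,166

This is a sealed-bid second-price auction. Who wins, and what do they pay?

Noor pays £7,723

Sorting bids: 7,994 (Noor) > 7,723 (Kira) > 7,343 (Farah) > 4,200 (Ana) > 2,572 (Rosa) > 2,166 (Zane) > …
Noor wins with the highest bid; price is set by the runner-up at £7,723.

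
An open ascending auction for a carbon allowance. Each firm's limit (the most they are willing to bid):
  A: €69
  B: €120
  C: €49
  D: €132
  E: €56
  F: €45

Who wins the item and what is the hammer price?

D wins at €120

Rule: the price rises until one bidder remains; the winner pays the price at which the last rival dropped out.
Limits in order: 132 (D) > 120 (B) > 69 (A) > 56 (E) > 49 (C) > 45 (F)
Once the price passes €120, only D is left; the hammer falls at B's limit of €120.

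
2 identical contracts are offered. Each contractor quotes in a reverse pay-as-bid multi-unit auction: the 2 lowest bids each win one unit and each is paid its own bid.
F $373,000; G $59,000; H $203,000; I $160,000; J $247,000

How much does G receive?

Bids ranked low→high: 59,000 (G), 160,000 (I), 203,000 (H), 247,000 (J), …
The 2 lowest are G, I.
G wins → own bid $59,000.

G is paid $59,000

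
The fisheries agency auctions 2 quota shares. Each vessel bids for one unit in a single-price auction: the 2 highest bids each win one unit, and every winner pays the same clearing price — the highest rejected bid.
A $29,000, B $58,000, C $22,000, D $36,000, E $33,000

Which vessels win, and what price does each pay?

B, D; each pays $33,000

Bids ranked high→low: 58,000 (B), 36,000 (D), 33,000 (E), 29,000 (A), …
The 2 highest are B, D.
Clearing price = highest rejected bid = $33,000.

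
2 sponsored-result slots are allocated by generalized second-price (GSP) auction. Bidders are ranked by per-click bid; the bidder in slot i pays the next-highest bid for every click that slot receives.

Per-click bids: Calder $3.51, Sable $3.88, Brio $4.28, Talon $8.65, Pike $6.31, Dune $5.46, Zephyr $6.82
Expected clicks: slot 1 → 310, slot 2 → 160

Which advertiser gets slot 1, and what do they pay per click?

Ranked by bid: $8.65 (Talon) > $6.82 (Zephyr) > $6.31 (Pike) > …
Slot 1 goes to the first-ranked bidder, Talon, who pays the next bid down: $6.82/click.

Talon; $6.82 per click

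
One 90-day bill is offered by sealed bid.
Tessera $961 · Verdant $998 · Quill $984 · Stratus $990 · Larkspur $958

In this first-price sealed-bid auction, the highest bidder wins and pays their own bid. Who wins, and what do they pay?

First-price sealed-bid auction: the highest bidder wins and pays their own bid.
Bids ranked: 998 (Verdant) > 990 (Stratus) > 984 (Quill) > 961 (Tessera) > 958 (Larkspur)
Verdant has the highest bid and pays exactly that: $998.

Verdant pays $998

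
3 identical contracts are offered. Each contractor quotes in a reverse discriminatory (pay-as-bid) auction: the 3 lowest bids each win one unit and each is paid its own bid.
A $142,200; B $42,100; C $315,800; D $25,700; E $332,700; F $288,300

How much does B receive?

B is paid $42,100

Bids ranked low→high: 25,700 (D), 42,100 (B), 142,200 (A), 288,300 (F), 315,800 (C), …
The 3 lowest are D, B, A.
B wins → own bid $42,100.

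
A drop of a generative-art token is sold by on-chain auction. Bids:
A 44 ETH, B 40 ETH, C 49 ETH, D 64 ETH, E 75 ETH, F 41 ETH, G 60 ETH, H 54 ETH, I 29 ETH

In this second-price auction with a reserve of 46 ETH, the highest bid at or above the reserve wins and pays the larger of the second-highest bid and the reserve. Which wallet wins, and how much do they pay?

E pays 64 ETH

Bids in order: 75 (E) > 64 (D) > 60 (G) > 54 (H) > 49 (C) > 44 (A) > …
E has the top bid at or above the reserve (75 ETH).
max(second-highest 64 ETH, reserve 46 ETH) = 64 ETH; the reserve does not bind.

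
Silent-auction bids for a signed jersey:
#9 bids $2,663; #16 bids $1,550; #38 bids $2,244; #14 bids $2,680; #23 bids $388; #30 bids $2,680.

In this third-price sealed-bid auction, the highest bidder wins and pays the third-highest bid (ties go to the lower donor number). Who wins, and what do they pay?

#14 pays $2,663

Bids ranked: 2,680 (#14) > 2,680 (#30) > 2,663 (#9) > 2,244 (#38) > 1,550 (#16) > 388 (#23)
Tie at $2,680 → #14 wins by tie-break.
#14 is highest; pays the third-highest bid, $2,663.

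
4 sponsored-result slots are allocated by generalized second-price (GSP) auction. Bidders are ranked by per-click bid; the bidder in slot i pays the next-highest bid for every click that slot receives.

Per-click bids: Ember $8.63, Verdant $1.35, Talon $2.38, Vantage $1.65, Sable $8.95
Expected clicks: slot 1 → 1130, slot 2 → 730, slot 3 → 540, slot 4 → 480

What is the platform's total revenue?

Total revenue: $13028.30

Sorting advertisers: $8.95 (Sable) > $8.63 (Ember) > $2.38 (Talon) > $1.65 (Vantage) > $1.35 (Verdant)
Slot 1: Sable pays $8.63 × 1130 = $9751.90
Slot 2: Ember pays $2.38 × 730 = $1737.40
Slot 3: Talon pays $1.65 × 540 = $891.00
Slot 4: Vantage pays $1.35 × 480 = $648.00
Total = $13028.30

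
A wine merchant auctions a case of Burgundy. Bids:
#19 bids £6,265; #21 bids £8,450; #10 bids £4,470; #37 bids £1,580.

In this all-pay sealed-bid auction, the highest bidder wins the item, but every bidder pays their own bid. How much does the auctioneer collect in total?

Total revenue: £20,765

All-pay sealed-bid auction: the highest bidder wins the item, but every bidder pays their own bid.
Bids ranked: 8,450 (#21) > 6,265 (#19) > 4,470 (#10) > 1,580 (#37)
#21 wins with the top bid; all bids are sunk regardless.
Every bidder forfeits their bid regardless of winning.
Revenue = 6,265 + 8,450 + 4,470 + 1,580 = £20,765.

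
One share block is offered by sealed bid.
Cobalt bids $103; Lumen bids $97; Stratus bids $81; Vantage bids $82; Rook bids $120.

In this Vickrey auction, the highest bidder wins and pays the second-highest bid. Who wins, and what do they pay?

Rook pays $103

Bids ranked: 120 (Rook) > 103 (Cobalt) > 97 (Lumen) > 82 (Vantage) > 81 (Stratus)
Rook wins with the highest bid; price is set by the runner-up at $103.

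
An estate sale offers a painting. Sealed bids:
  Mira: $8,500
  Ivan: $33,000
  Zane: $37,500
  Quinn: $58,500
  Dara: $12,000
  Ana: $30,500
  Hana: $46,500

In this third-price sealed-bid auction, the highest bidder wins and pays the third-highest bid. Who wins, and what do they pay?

Quinn pays $37,500

Third-price sealed-bid auction: the highest bidder wins and pays the third-highest bid.
Sorting bids: 58,500 (Quinn) > 46,500 (Hana) > 37,500 (Zane) > 33,000 (Ivan) > 30,500 (Ana) > 12,000 (Dara) > …
Quinn wins; payment is bid #3 in the ranking = $37,500.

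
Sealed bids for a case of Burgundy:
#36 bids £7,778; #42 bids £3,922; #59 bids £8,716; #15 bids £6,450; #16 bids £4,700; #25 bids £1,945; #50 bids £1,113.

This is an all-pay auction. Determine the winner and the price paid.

#59 pays £8,716

All-pay auction: the highest bidder wins the item, but every bidder pays their own bid.
Bids in order: 8,716 (#59) > 7,778 (#36) > 6,450 (#15) > 4,700 (#16) > 3,922 (#42) > 1,945 (#25) > …
#59 wins with the top bid; all bids are sunk regardless.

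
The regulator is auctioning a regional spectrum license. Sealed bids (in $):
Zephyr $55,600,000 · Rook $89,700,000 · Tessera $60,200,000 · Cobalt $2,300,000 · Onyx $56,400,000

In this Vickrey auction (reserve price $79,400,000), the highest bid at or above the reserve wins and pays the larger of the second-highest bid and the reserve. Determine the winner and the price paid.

Bids ranked: 89,700,000 (Rook) > 60,200,000 (Tessera) > 56,400,000 (Onyx) > 55,600,000 (Zephyr) > 2,300,000 (Cobalt)
Rook has the top bid at or above the reserve ($89,700,000).
Second-highest bid $60,200,000 is below the reserve $79,400,000, so the reserve binds → payment $79,400,000.

Rook pays $79,400,000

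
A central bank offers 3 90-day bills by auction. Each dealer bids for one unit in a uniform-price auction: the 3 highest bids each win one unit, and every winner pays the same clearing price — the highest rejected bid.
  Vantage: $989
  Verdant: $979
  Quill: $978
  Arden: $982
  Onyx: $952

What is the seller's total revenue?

Bids ranked high→low: 989 (Vantage), 982 (Arden), 979 (Verdant), 978 (Quill), 952 (Onyx)
Top 3: Vantage, Arden, Verdant.
Clearing price = highest rejected bid = $978.
Total revenue = 3 × $978 = $2,934.

Total revenue: $2,934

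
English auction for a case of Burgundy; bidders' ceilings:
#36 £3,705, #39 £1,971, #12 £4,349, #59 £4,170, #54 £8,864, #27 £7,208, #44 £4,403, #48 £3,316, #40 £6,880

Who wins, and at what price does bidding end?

Sorting limits: 8,864 (#54) > 7,208 (#27) > 6,880 (#40) > 4,403 (#44) > 4,349 (#12) > 4,170 (#59) > …
Bidding ends when #27 exits at £7,208; #54 takes it.

#54 wins at £7,208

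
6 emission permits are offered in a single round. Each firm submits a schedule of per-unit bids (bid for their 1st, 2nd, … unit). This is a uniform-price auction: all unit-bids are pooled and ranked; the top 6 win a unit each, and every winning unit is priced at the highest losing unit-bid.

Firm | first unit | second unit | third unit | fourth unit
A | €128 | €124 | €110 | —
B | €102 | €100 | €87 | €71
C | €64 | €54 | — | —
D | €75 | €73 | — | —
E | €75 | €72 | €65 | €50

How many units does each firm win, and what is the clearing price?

A 3, B 3; clearing price €75

All unit-bids, highest first — top 6: 128 (A-1), 124 (A-2), 110 (A-3), 102 (B-1), 100 (B-2), 87 (B-3)
First bid not allocated: €75.
Allocation: A 3, B 3.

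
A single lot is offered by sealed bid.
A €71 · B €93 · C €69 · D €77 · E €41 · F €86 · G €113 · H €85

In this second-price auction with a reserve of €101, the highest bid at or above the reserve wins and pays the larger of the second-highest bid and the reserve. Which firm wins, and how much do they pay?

G pays €101

Second-price auction with a reserve of €101: the highest bid at or above the reserve wins and pays the larger of the second-highest bid and the reserve.
Bids ranked: 113 (G) > 93 (B) > 86 (F) > 85 (H) > 77 (D) > 71 (A) > …
G has the top bid at or above the reserve (€113).
Second-highest bid €93 is below the reserve €101, so the reserve binds → payment €101.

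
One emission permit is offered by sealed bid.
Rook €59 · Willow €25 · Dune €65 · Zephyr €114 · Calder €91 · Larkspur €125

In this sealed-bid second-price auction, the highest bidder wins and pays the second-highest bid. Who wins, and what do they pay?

Larkspur pays €114

Sorting bids: 125 (Larkspur) > 114 (Zephyr) > 91 (Calder) > 65 (Dune) > 59 (Rook) > 25 (Willow)
Larkspur is highest; pays the second-highest bid, €114.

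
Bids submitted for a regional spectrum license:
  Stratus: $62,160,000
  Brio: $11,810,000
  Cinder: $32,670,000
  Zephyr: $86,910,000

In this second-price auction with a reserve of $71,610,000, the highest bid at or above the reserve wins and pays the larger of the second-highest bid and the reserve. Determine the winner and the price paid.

Zephyr pays $71,610,000

Bids in order: 86,910,000 (Zephyr) > 62,160,000 (Stratus) > 32,670,000 (Cinder) > 11,810,000 (Brio)
Zephyr has the top bid at or above the reserve ($86,910,000).
max(second-highest $62,160,000, reserve $71,610,000) = $71,610,000.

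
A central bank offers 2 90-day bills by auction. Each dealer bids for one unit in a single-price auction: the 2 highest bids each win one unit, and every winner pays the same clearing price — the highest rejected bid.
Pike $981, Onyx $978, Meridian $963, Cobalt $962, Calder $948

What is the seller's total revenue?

Total revenue: $1,926

Bids ranked high→low: 981 (Pike), 978 (Onyx), 963 (Meridian), 962 (Cobalt), …
Top 2: Pike, Onyx.
Highest unsuccessful bid: $963 → clearing price.
Total revenue = 2 × $963 = $1,926.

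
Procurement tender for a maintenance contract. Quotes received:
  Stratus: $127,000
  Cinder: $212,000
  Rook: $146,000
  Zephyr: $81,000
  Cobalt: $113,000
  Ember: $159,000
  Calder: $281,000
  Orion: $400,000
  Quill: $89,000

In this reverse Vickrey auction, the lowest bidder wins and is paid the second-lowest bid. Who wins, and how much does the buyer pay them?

Reverse Vickrey auction: the lowest bidder wins and is paid the second-lowest bid.
Bids ranked: 81,000 (Zephyr) < 89,000 (Quill) < 113,000 (Cobalt) < 127,000 (Stratus) < 146,000 (Rook) < 159,000 (Ember) < …
Zephyr is lowest; is paid the second-lowest bid, $89,000.

Zephyr is paid $89,000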